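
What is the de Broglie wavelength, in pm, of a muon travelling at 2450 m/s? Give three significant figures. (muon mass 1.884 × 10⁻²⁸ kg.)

p = mv = 1.884 × 10⁻²⁸ × 2450 = 4.616 × 10⁻²⁵ kg·m/s.
λ = h/p = 6.626 × 10⁻³⁴ / 4.616 × 10⁻²⁵ = 1.44 × 10⁻⁹ m = 1440 pm.

λ = 1440 pm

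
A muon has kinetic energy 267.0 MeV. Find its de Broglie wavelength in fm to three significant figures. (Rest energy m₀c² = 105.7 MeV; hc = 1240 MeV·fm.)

Total energy E = KE + m₀c² = 267.0 + 105.7 = 372.7 MeV.
(pc)² = E² − (m₀c²)² = (372.7)² − (105.7)² = 1.277 × 10⁵ MeV², so pc = 357.4 MeV.
λ = hc/(pc) = 1240 MeV·fm / 357.4 MeV = 3.47 fm.

λ = 3.47 fm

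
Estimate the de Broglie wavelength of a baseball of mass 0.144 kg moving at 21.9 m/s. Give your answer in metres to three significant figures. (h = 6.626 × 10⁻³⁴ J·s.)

p = mv = 0.144 × 21.9 = 3.154 kg·m/s.
λ = h/p = 6.626 × 10⁻³⁴ / 3.154 = 2.10 × 10⁻³⁴ m.

λ = 2.10 × 10⁻³⁴ m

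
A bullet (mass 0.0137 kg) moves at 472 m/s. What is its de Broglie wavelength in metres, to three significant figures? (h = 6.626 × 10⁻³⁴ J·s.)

p = mv = 0.0137 × 472 = 6.466 kg·m/s.
λ = h/p = 6.626 × 10⁻³⁴ / 6.466 = 1.02 × 10⁻³⁴ m.

λ = 1.02 × 10⁻³⁴ m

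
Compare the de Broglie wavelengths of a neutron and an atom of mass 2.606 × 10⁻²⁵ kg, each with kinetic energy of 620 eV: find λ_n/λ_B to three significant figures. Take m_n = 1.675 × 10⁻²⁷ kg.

At fixed KE, p = √(2mKE) so λ = h/p ∝ 1/√m.
λ_n/λ_B = √(m_B/m_n) = √(2.606 × 10⁻²⁵/1.675 × 10⁻²⁷) = √(155.6) = 12.5.

λ_n/λ_B = 12.5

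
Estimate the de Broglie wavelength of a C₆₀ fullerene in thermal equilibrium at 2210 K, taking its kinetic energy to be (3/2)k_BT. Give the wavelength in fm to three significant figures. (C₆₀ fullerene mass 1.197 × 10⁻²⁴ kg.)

KE = (3/2)k_BT = 1.5 × 1.381 × 10⁻²³ × 2210 = 4.578 × 10⁻²⁰ J.
p = √(2mKE) = √(2 × 1.197 × 10⁻²⁴ × 4.578 × 10⁻²⁰) = 3.311 × 10⁻²² kg·m/s.
λ = h/p = 2.00 × 10⁻¹² m = 2000 fm.

λ = 2000 fm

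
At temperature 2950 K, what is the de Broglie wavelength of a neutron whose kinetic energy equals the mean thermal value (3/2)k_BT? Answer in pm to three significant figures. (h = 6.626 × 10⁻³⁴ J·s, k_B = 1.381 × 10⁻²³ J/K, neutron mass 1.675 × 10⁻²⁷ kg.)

KE = (3/2)k_BT = 1.5 × 1.381 × 10⁻²³ × 2950 = 6.111 × 10⁻²⁰ J.
p = √(2mKE) = √(2 × 1.675 × 10⁻²⁷ × 6.111 × 10⁻²⁰) = 1.431 × 10⁻²³ kg·m/s.
λ = h/p = 4.63 × 10⁻¹¹ m = 46.3 pm.

λ = 46.3 pm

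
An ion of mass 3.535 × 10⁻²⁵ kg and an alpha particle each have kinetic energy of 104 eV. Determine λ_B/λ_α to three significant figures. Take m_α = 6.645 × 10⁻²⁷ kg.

At fixed KE, p = √(2mKE) so λ = h/p ∝ 1/√m.
λ_B/λ_α = √(m_α/m_B) = √(6.645 × 10⁻²⁷/3.535 × 10⁻²⁵) = √(0.01880) = 0.137.

λ_B/λ_α = 0.137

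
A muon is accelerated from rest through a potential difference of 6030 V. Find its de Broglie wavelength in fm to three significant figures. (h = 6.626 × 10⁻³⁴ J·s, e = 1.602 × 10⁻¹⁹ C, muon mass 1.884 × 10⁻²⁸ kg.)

KE = eV = 1.602 × 10⁻¹⁹ × 6030 = 9.660 × 10⁻¹⁶ J.
p = √(2mKE) = √(2 × 1.884 × 10⁻²⁸ × 9.660 × 10⁻¹⁶) = 6.033 × 10⁻²² kg·m/s.
λ = h/p = 6.626 × 10⁻³⁴ / 6.033 × 10⁻²² = 1.10 × 10⁻¹² m = 1100 fm.

λ = 1100 fm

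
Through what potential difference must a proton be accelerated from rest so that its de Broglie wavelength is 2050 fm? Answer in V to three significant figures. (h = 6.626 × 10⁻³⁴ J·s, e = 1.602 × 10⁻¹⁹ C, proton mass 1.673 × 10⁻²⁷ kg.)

p = h/λ = 6.626 × 10⁻³⁴ / 2.050 × 10⁻¹² = 3.232 × 10⁻²² kg·m/s.
KE = p²/(2m) = 3.122 × 10⁻¹⁷ J.
V = KE/e = 3.122 × 10⁻¹⁷ / (1.602 × 10⁻¹⁹) = 195 V.

V = 195 V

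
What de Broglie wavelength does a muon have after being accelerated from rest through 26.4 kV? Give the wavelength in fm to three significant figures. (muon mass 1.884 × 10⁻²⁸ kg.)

KE = eV = 1.602 × 10⁻¹⁹ × 2.640 × 10⁴ = 4.229 × 10⁻¹⁵ J.
p = √(2mKE) = √(2 × 1.884 × 10⁻²⁸ × 4.229 × 10⁻¹⁵) = 1.262 × 10⁻²¹ kg·m/s.
λ = h/p = 6.626 × 10⁻³⁴ / 1.262 × 10⁻²¹ = 5.25 × 10⁻¹³ m = 525 fm.

λ = 525 fm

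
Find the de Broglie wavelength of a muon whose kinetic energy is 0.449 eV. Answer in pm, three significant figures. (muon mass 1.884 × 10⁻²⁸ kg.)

λ = 127 pm

KE = 0.449 eV = 7.193 × 10⁻²⁰ J.
p = √(2mKE) = √(2 × 1.884 × 10⁻²⁸ × 7.193 × 10⁻²⁰) = 5.206 × 10⁻²⁴ kg·m/s.
λ = h/p = 6.626 × 10⁻³⁴ / 5.206 × 10⁻²⁴ = 1.27 × 10⁻¹⁰ m = 127 pm.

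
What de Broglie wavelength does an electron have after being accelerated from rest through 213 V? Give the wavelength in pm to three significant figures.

λ = 84.0 pm

KE = eV = 1.602 × 10⁻¹⁹ × 213.0 = 3.412 × 10⁻¹⁷ J.
p = √(2mKE) = √(2 × 9.109 × 10⁻³¹ × 3.412 × 10⁻¹⁷) = 7.884 × 10⁻²⁴ kg·m/s.
λ = h/p = 6.626 × 10⁻³⁴ / 7.884 × 10⁻²⁴ = 8.40 × 10⁻¹¹ m = 84.0 pm.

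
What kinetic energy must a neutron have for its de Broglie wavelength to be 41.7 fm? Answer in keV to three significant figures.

p = h/λ = 6.626 × 10⁻³⁴ / 4.170 × 10⁻¹⁴ = 1.589 × 10⁻²⁰ kg·m/s.
KE = p²/(2m) = (1.589 × 10⁻²⁰)² / (2 × 1.675 × 10⁻²⁷) = 7.537 × 10⁻¹⁴ J = 470 keV.

KE = 470 keV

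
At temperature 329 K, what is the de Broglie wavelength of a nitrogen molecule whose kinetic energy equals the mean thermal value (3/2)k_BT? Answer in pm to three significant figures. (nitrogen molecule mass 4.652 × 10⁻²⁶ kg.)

KE = (3/2)k_BT = 1.5 × 1.381 × 10⁻²³ × 329 = 6.815 × 10⁻²¹ J.
p = √(2mKE) = √(2 × 4.652 × 10⁻²⁶ × 6.815 × 10⁻²¹) = 2.518 × 10⁻²³ kg·m/s.
λ = h/p = 2.63 × 10⁻¹¹ m = 26.3 pm.

λ = 26.3 pm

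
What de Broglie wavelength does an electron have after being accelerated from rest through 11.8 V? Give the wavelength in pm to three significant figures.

λ = 357 pm

KE = eV = 1.602 × 10⁻¹⁹ × 11.80 = 1.890 × 10⁻¹⁸ J.
p = √(2mKE) = √(2 × 9.109 × 10⁻³¹ × 1.890 × 10⁻¹⁸) = 1.856 × 10⁻²⁴ kg·m/s.
λ = h/p = 6.626 × 10⁻³⁴ / 1.856 × 10⁻²⁴ = 3.57 × 10⁻¹⁰ m = 357 pm.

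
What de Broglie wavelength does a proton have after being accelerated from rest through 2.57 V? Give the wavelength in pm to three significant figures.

KE = eV = 1.602 × 10⁻¹⁹ × 2.570 = 4.117 × 10⁻¹⁹ J.
p = √(2mKE) = √(2 × 1.673 × 10⁻²⁷ × 4.117 × 10⁻¹⁹) = 3.712 × 10⁻²³ kg·m/s.
λ = h/p = 6.626 × 10⁻³⁴ / 3.712 × 10⁻²³ = 1.79 × 10⁻¹¹ m = 17.9 pm.

λ = 17.9 pm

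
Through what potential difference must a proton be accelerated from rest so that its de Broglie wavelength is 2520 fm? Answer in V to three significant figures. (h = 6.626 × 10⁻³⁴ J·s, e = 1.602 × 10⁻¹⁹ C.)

p = h/λ = 6.626 × 10⁻³⁴ / 2.520 × 10⁻¹² = 2.629 × 10⁻²² kg·m/s.
KE = p²/(2m) = 2.066 × 10⁻¹⁷ J.
V = KE/e = 2.066 × 10⁻¹⁷ / (1.602 × 10⁻¹⁹) = 129 V.

V = 129 V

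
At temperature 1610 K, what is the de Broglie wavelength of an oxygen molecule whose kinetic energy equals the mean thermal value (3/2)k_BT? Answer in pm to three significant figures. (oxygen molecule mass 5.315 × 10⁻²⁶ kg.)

KE = (3/2)k_BT = 1.5 × 1.381 × 10⁻²³ × 1610 = 3.335 × 10⁻²⁰ J.
p = √(2mKE) = √(2 × 5.315 × 10⁻²⁶ × 3.335 × 10⁻²⁰) = 5.954 × 10⁻²³ kg·m/s.
λ = h/p = 1.11 × 10⁻¹¹ m = 11.1 pm.

λ = 11.1 pm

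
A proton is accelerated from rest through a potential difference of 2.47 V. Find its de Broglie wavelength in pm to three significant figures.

KE = eV = 1.602 × 10⁻¹⁹ × 2.470 = 3.957 × 10⁻¹⁹ J.
p = √(2mKE) = √(2 × 1.673 × 10⁻²⁷ × 3.957 × 10⁻¹⁹) = 3.639 × 10⁻²³ kg·m/s.
λ = h/p = 6.626 × 10⁻³⁴ / 3.639 × 10⁻²³ = 1.82 × 10⁻¹¹ m = 18.2 pm.

λ = 18.2 pm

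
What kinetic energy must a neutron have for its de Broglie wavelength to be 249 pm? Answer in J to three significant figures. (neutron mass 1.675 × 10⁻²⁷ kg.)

p = h/λ = 6.626 × 10⁻³⁴ / 2.490 × 10⁻¹⁰ = 2.661 × 10⁻²⁴ kg·m/s.
KE = p²/(2m) = (2.661 × 10⁻²⁴)² / (2 × 1.675 × 10⁻²⁷) = 2.114 × 10⁻²¹ J = 2.11 × 10⁻²¹ J.

KE = 2.11 × 10⁻²¹ J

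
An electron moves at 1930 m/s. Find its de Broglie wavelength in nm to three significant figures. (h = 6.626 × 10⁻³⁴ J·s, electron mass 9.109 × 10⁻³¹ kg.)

λ = 377 nm

p = mv = 9.109 × 10⁻³¹ × 1930 = 1.758 × 10⁻²⁷ kg·m/s.
λ = h/p = 6.626 × 10⁻³⁴ / 1.758 × 10⁻²⁷ = 3.77 × 10⁻⁷ m = 377 nm.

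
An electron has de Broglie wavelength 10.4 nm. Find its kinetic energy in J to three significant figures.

KE = 2.23 × 10⁻²¹ J

p = h/λ = 6.626 × 10⁻³⁴ / 1.040 × 10⁻⁸ = 6.371 × 10⁻²⁶ kg·m/s.
KE = p²/(2m) = (6.371 × 10⁻²⁶)² / (2 × 9.109 × 10⁻³¹) = 2.228 × 10⁻²¹ J = 2.23 × 10⁻²¹ J.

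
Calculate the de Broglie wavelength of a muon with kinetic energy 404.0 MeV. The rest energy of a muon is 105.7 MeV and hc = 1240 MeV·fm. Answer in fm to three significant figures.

Total energy E = KE + m₀c² = 404.0 + 105.7 = 509.7 MeV.
(pc)² = E² − (m₀c²)² = (509.7)² − (105.7)² = 2.486 × 10⁵ MeV², so pc = 498.6 MeV.
λ = hc/(pc) = 1240 MeV·fm / 498.6 MeV = 2.49 fm.

λ = 2.49 fm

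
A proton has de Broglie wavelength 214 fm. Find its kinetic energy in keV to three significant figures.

KE = 17.9 keV

p = h/λ = 6.626 × 10⁻³⁴ / 2.140 × 10⁻¹³ = 3.096 × 10⁻²¹ kg·m/s.
KE = p²/(2m) = (3.096 × 10⁻²¹)² / (2 × 1.673 × 10⁻²⁷) = 2.865 × 10⁻¹⁵ J = 17.9 keV.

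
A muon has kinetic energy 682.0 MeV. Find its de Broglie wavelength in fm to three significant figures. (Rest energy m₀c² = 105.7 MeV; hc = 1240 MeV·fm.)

λ = 1.59 fm

Total energy E = KE + m₀c² = 682.0 + 105.7 = 787.7 MeV.
(pc)² = E² − (m₀c²)² = (787.7)² − (105.7)² = 6.093 × 10⁵ MeV², so pc = 780.6 MeV.
λ = hc/(pc) = 1240 MeV·fm / 780.6 MeV = 1.59 fm.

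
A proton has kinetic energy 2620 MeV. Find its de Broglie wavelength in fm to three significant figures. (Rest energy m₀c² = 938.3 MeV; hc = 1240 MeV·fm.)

λ = 0.361 fm

Total energy E = KE + m₀c² = 2620 + 938.3 = 3558.3 MeV.
(pc)² = E² − (m₀c²)² = (3558.3)² − (938.3)² = 1.178 × 10⁷ MeV², so pc = 3432 MeV.
λ = hc/(pc) = 1240 MeV·fm / 3432 MeV = 0.361 fm.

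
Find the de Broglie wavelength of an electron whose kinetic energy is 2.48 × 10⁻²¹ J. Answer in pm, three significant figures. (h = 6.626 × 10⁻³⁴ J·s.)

p = √(2mKE) = √(2 × 9.109 × 10⁻³¹ × 2.480 × 10⁻²¹) = 6.722 × 10⁻²⁶ kg·m/s.
λ = h/p = 6.626 × 10⁻³⁴ / 6.722 × 10⁻²⁶ = 9.86 × 10⁻⁹ m = 9860 pm.

λ = 9860 pm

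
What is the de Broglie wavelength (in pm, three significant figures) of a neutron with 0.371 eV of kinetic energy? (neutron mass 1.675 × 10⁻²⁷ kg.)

λ = 47.0 pm

KE = 0.371 eV = 5.943 × 10⁻²⁰ J.
p = √(2mKE) = √(2 × 1.675 × 10⁻²⁷ × 5.943 × 10⁻²⁰) = 1.411 × 10⁻²³ kg·m/s.
λ = h/p = 6.626 × 10⁻³⁴ / 1.411 × 10⁻²³ = 4.70 × 10⁻¹¹ m = 47.0 pm.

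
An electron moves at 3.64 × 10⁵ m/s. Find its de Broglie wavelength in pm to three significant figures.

p = mv = 9.109 × 10⁻³¹ × 3.64 × 10⁵ = 3.316 × 10⁻²⁵ kg·m/s.
λ = h/p = 6.626 × 10⁻³⁴ / 3.316 × 10⁻²⁵ = 2.00 × 10⁻⁹ m = 2000 pm.

λ = 2000 pm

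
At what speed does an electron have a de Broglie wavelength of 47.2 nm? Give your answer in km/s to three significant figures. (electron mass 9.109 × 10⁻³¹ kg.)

p = h/λ = 6.626 × 10⁻³⁴ / 4.720 × 10⁻⁸ = 1.404 × 10⁻²⁶ kg·m/s.
v = p/m = 1.404 × 10⁻²⁶ / 9.109 × 10⁻³¹ = 1.54 × 10⁴ m/s = 15.4 km/s.

v = 15.4 km/s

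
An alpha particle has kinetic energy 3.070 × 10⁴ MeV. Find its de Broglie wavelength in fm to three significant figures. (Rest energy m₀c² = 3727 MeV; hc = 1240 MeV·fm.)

Total energy E = KE + m₀c² = 3.070 × 10⁴ + 3727 = 34427 MeV.
(pc)² = E² − (m₀c²)² = (34427)² − (3727)² = 1.171 × 10⁹ MeV², so pc = 3.422 × 10⁴ MeV.
λ = hc/(pc) = 1240 MeV·fm / 3.422 × 10⁴ MeV = 0.0362 fm.

λ = 0.0362 fm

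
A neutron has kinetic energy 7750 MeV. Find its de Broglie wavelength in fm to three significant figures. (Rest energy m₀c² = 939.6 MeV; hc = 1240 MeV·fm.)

λ = 0.144 fm

Total energy E = KE + m₀c² = 7750 + 939.6 = 8689.6 MeV.
(pc)² = E² − (m₀c²)² = (8689.6)² − (939.6)² = 7.463 × 10⁷ MeV², so pc = 8639 MeV.
λ = hc/(pc) = 1240 MeV·fm / 8639 MeV = 0.144 fm.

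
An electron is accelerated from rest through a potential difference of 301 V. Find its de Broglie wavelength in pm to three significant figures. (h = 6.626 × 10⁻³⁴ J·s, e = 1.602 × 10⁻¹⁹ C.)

λ = 70.7 pm

KE = eV = 1.602 × 10⁻¹⁹ × 301.0 = 4.822 × 10⁻¹⁷ J.
p = √(2mKE) = √(2 × 9.109 × 10⁻³¹ × 4.822 × 10⁻¹⁷) = 9.373 × 10⁻²⁴ kg·m/s.
λ = h/p = 6.626 × 10⁻³⁴ / 9.373 × 10⁻²⁴ = 7.07 × 10⁻¹¹ m = 70.7 pm.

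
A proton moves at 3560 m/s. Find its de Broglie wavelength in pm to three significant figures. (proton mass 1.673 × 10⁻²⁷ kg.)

p = mv = 1.673 × 10⁻²⁷ × 3560 = 5.956 × 10⁻²⁴ kg·m/s.
λ = h/p = 6.626 × 10⁻³⁴ / 5.956 × 10⁻²⁴ = 1.11 × 10⁻¹⁰ m = 111 pm.

λ = 111 pm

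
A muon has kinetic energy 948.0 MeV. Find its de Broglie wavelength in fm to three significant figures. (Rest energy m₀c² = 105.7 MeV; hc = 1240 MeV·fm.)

Total energy E = KE + m₀c² = 948.0 + 105.7 = 1053.7 MeV.
(pc)² = E² − (m₀c²)² = (1053.7)² − (105.7)² = 1.099 × 10⁶ MeV², so pc = 1048 MeV.
λ = hc/(pc) = 1240 MeV·fm / 1048 MeV = 1.18 fm.

λ = 1.18 fm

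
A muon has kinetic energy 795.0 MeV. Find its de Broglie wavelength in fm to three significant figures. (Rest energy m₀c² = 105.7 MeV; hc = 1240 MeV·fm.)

Total energy E = KE + m₀c² = 795.0 + 105.7 = 900.7 MeV.
(pc)² = E² − (m₀c²)² = (900.7)² − (105.7)² = 8.001 × 10⁵ MeV², so pc = 894.5 MeV.
λ = hc/(pc) = 1240 MeV·fm / 894.5 MeV = 1.39 fm.

λ = 1.39 fm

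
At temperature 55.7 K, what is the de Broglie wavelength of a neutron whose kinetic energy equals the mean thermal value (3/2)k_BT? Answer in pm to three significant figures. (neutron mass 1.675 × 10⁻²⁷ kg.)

λ = 337 pm

KE = (3/2)k_BT = 1.5 × 1.381 × 10⁻²³ × 55.7 = 1.154 × 10⁻²¹ J.
p = √(2mKE) = √(2 × 1.675 × 10⁻²⁷ × 1.154 × 10⁻²¹) = 1.966 × 10⁻²⁴ kg·m/s.
λ = h/p = 3.37 × 10⁻¹⁰ m = 337 pm.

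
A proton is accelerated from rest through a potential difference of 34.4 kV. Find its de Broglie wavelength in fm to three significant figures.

λ = 154 fm

KE = eV = 1.602 × 10⁻¹⁹ × 3.440 × 10⁴ = 5.511 × 10⁻¹⁵ J.
p = √(2mKE) = √(2 × 1.673 × 10⁻²⁷ × 5.511 × 10⁻¹⁵) = 4.294 × 10⁻²¹ kg·m/s.
λ = h/p = 6.626 × 10⁻³⁴ / 4.294 × 10⁻²¹ = 1.54 × 10⁻¹³ m = 154 fm.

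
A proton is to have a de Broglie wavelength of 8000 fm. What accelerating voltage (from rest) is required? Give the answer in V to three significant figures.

V = 12.8 V

p = h/λ = 6.626 × 10⁻³⁴ / 8.000 × 10⁻¹² = 8.283 × 10⁻²³ kg·m/s.
KE = p²/(2m) = 2.050 × 10⁻¹⁸ J.
V = KE/e = 2.050 × 10⁻¹⁸ / (1.602 × 10⁻¹⁹) = 12.8 V.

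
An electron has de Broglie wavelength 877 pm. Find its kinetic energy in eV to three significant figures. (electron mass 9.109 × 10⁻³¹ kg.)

KE = 1.96 eV

p = h/λ = 6.626 × 10⁻³⁴ / 8.770 × 10⁻¹⁰ = 7.555 × 10⁻²⁵ kg·m/s.
KE = p²/(2m) = (7.555 × 10⁻²⁵)² / (2 × 9.109 × 10⁻³¹) = 3.133 × 10⁻¹⁹ J = 1.96 eV.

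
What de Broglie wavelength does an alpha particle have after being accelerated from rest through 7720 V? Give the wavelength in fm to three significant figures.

KE = 2eV = 2 × 1.602 × 10⁻¹⁹ × 7720 = 2.473 × 10⁻¹⁵ J.
p = √(2mKE) = √(2 × 6.645 × 10⁻²⁷ × 2.473 × 10⁻¹⁵) = 5.733 × 10⁻²¹ kg·m/s.
λ = h/p = 6.626 × 10⁻³⁴ / 5.733 × 10⁻²¹ = 1.16 × 10⁻¹³ m = 116 fm.

λ = 116 fm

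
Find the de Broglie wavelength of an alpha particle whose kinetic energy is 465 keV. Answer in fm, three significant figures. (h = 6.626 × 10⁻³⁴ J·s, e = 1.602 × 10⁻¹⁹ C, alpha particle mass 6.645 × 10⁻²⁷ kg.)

KE = 465 keV = 7.449 × 10⁻¹⁴ J.
p = √(2mKE) = √(2 × 6.645 × 10⁻²⁷ × 7.449 × 10⁻¹⁴) = 3.146 × 10⁻²⁰ kg·m/s.
λ = h/p = 6.626 × 10⁻³⁴ / 3.146 × 10⁻²⁰ = 2.11 × 10⁻¹⁴ m = 21.1 fm.

λ = 21.1 fm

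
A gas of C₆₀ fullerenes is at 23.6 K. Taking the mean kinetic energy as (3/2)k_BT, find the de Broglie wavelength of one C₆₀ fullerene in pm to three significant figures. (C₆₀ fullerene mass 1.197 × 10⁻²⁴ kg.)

λ = 19.4 pm

KE = (3/2)k_BT = 1.5 × 1.381 × 10⁻²³ × 23.6 = 4.889 × 10⁻²² J.
p = √(2mKE) = √(2 × 1.197 × 10⁻²⁴ × 4.889 × 10⁻²²) = 3.421 × 10⁻²³ kg·m/s.
λ = h/p = 1.94 × 10⁻¹¹ m = 19.4 pm.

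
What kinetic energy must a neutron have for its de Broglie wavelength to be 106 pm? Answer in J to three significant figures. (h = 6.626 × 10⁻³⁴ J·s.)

p = h/λ = 6.626 × 10⁻³⁴ / 1.060 × 10⁻¹⁰ = 6.251 × 10⁻²⁴ kg·m/s.
KE = p²/(2m) = (6.251 × 10⁻²⁴)² / (2 × 1.675 × 10⁻²⁷) = 1.166 × 10⁻²⁰ J = 1.17 × 10⁻²⁰ J.

KE = 1.17 × 10⁻²⁰ J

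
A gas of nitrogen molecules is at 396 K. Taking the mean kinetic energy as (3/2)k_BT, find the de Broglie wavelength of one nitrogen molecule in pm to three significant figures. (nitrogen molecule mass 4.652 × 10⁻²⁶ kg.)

λ = 24.0 pm

KE = (3/2)k_BT = 1.5 × 1.381 × 10⁻²³ × 396 = 8.203 × 10⁻²¹ J.
p = √(2mKE) = √(2 × 4.652 × 10⁻²⁶ × 8.203 × 10⁻²¹) = 2.763 × 10⁻²³ kg·m/s.
λ = h/p = 2.40 × 10⁻¹¹ m = 24.0 pm.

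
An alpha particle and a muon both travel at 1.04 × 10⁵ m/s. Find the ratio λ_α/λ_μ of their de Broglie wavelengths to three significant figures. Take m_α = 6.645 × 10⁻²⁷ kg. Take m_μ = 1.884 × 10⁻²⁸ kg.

At fixed v, p = mv so λ = h/(mv) ∝ 1/m.
λ_α/λ_μ = m_μ/m_α = 1.884 × 10⁻²⁸/6.645 × 10⁻²⁷ = 0.0284.

λ_α/λ_μ = 0.0284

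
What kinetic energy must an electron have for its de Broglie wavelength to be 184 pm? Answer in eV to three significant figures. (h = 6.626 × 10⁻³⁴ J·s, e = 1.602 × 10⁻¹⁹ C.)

p = h/λ = 6.626 × 10⁻³⁴ / 1.840 × 10⁻¹⁰ = 3.601 × 10⁻²⁴ kg·m/s.
KE = p²/(2m) = (3.601 × 10⁻²⁴)² / (2 × 9.109 × 10⁻³¹) = 7.118 × 10⁻¹⁸ J = 44.4 eV.

KE = 44.4 eV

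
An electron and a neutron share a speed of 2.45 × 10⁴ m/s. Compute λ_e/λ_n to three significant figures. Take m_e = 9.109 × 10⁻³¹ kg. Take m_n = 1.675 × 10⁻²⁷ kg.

λ_e/λ_n = 1840

At fixed v, p = mv so λ = h/(mv) ∝ 1/m.
λ_e/λ_n = m_n/m_e = 1.675 × 10⁻²⁷/9.109 × 10⁻³¹ = 1840.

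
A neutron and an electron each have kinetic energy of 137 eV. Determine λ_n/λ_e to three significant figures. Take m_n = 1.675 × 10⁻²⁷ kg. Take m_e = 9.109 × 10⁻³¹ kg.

λ_n/λ_e = 0.0233

At fixed KE, p = √(2mKE) so λ = h/p ∝ 1/√m.
λ_n/λ_e = √(m_e/m_n) = √(9.109 × 10⁻³¹/1.675 × 10⁻²⁷) = √(5.438 × 10⁻⁴) = 0.0233.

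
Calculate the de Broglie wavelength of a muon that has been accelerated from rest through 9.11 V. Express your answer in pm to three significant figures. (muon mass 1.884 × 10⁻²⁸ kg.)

λ = 28.3 pm

KE = eV = 1.602 × 10⁻¹⁹ × 9.110 = 1.459 × 10⁻¹⁸ J.
p = √(2mKE) = √(2 × 1.884 × 10⁻²⁸ × 1.459 × 10⁻¹⁸) = 2.345 × 10⁻²³ kg·m/s.
λ = h/p = 6.626 × 10⁻³⁴ / 2.345 × 10⁻²³ = 2.83 × 10⁻¹¹ m = 28.3 pm.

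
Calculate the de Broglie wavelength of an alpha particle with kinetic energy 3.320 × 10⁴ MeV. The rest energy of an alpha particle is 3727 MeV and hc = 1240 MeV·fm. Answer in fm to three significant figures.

Total energy E = KE + m₀c² = 3.320 × 10⁴ + 3727 = 36927 MeV.
(pc)² = E² − (m₀c²)² = (36927)² − (3727)² = 1.350 × 10⁹ MeV², so pc = 3.674 × 10⁴ MeV.
λ = hc/(pc) = 1240 MeV·fm / 3.674 × 10⁴ MeV = 0.0338 fm.

λ = 0.0338 fm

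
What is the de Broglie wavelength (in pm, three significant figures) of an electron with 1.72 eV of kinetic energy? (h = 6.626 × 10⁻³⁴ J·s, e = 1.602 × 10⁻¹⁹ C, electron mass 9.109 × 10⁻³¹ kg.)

λ = 935 pm

KE = 1.72 eV = 2.755 × 10⁻¹⁹ J.
p = √(2mKE) = √(2 × 9.109 × 10⁻³¹ × 2.755 × 10⁻¹⁹) = 7.085 × 10⁻²⁵ kg·m/s.
λ = h/p = 6.626 × 10⁻³⁴ / 7.085 × 10⁻²⁵ = 9.35 × 10⁻¹⁰ m = 935 pm.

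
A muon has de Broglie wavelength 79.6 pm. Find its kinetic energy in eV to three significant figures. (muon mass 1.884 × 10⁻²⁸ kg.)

p = h/λ = 6.626 × 10⁻³⁴ / 7.960 × 10⁻¹¹ = 8.324 × 10⁻²⁴ kg·m/s.
KE = p²/(2m) = (8.324 × 10⁻²⁴)² / (2 × 1.884 × 10⁻²⁸) = 1.839 × 10⁻¹⁹ J = 1.15 eV.

KE = 1.15 eV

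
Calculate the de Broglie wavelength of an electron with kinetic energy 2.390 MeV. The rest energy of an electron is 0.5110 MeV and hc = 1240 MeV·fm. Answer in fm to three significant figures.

Total energy E = KE + m₀c² = 2.390 + 0.5110 = 2.9010 MeV.
(pc)² = E² − (m₀c²)² = (2.9010)² − (0.5110)² = 8.155 MeV², so pc = 2.856 MeV.
λ = hc/(pc) = 1240 MeV·fm / 2.856 MeV = 434 fm.

λ = 434 fm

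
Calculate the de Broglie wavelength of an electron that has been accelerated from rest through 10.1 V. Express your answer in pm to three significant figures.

λ = 386 pm

KE = eV = 1.602 × 10⁻¹⁹ × 10.10 = 1.618 × 10⁻¹⁸ J.
p = √(2mKE) = √(2 × 9.109 × 10⁻³¹ × 1.618 × 10⁻¹⁸) = 1.717 × 10⁻²⁴ kg·m/s.
λ = h/p = 6.626 × 10⁻³⁴ / 1.717 × 10⁻²⁴ = 3.86 × 10⁻¹⁰ m = 386 pm.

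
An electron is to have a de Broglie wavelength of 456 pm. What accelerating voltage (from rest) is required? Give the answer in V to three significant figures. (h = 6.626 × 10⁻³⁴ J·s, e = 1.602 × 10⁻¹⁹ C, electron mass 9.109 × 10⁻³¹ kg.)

p = h/λ = 6.626 × 10⁻³⁴ / 4.560 × 10⁻¹⁰ = 1.453 × 10⁻²⁴ kg·m/s.
KE = p²/(2m) = 1.159 × 10⁻¹⁸ J.
V = KE/e = 1.159 × 10⁻¹⁸ / (1.602 × 10⁻¹⁹) = 7.23 V.

V = 7.23 V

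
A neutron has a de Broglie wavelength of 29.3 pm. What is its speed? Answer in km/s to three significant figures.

v = 13.5 km/s

p = h/λ = 6.626 × 10⁻³⁴ / 2.930 × 10⁻¹¹ = 2.261 × 10⁻²³ kg·m/s.
v = p/m = 2.261 × 10⁻²³ / 1.675 × 10⁻²⁷ = 1.35 × 10⁴ m/s = 13.5 km/s.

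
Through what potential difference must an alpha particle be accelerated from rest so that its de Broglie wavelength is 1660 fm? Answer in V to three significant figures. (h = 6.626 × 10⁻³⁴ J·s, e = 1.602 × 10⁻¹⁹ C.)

p = h/λ = 6.626 × 10⁻³⁴ / 1.660 × 10⁻¹² = 3.992 × 10⁻²² kg·m/s.
KE = p²/(2m) = 1.199 × 10⁻¹⁷ J.
V = KE/2e = 1.199 × 10⁻¹⁷ / (2 × 1.602 × 10⁻¹⁹) = 37.4 V.

V = 37.4 V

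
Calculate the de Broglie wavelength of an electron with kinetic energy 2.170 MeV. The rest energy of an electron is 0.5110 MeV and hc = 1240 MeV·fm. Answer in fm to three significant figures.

λ = 471 fm

Total energy E = KE + m₀c² = 2.170 + 0.5110 = 2.6810 MeV.
(pc)² = E² − (m₀c²)² = (2.6810)² − (0.5110)² = 6.927 MeV², so pc = 2.632 MeV.
λ = hc/(pc) = 1240 MeV·fm / 2.632 MeV = 471 fm.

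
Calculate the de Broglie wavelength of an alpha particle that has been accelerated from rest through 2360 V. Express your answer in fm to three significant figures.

λ = 209 fm

KE = 2eV = 2 × 1.602 × 10⁻¹⁹ × 2360 = 7.561 × 10⁻¹⁶ J.
p = √(2mKE) = √(2 × 6.645 × 10⁻²⁷ × 7.561 × 10⁻¹⁶) = 3.170 × 10⁻²¹ kg·m/s.
λ = h/p = 6.626 × 10⁻³⁴ / 3.170 × 10⁻²¹ = 2.09 × 10⁻¹³ m = 209 fm.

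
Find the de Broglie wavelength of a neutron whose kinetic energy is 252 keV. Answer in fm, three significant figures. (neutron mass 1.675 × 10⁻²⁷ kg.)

KE = 252 keV = 4.037 × 10⁻¹⁴ J.
p = √(2mKE) = √(2 × 1.675 × 10⁻²⁷ × 4.037 × 10⁻¹⁴) = 1.163 × 10⁻²⁰ kg·m/s.
λ = h/p = 6.626 × 10⁻³⁴ / 1.163 × 10⁻²⁰ = 5.70 × 10⁻¹⁴ m = 57.0 fm.

λ = 57.0 fm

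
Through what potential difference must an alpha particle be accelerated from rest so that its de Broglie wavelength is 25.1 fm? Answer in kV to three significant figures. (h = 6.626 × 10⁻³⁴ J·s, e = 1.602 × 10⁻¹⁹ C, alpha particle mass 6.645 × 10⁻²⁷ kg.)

p = h/λ = 6.626 × 10⁻³⁴ / 2.510 × 10⁻¹⁴ = 2.640 × 10⁻²⁰ kg·m/s.
KE = p²/(2m) = 5.244 × 10⁻¹⁴ J.
V = KE/2e = 5.244 × 10⁻¹⁴ / (2 × 1.602 × 10⁻¹⁹) = 164 kV.

V = 164 kV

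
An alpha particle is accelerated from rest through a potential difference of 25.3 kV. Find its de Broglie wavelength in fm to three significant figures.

KE = 2eV = 2 × 1.602 × 10⁻¹⁹ × 2.530 × 10⁴ = 8.106 × 10⁻¹⁵ J.
p = √(2mKE) = √(2 × 6.645 × 10⁻²⁷ × 8.106 × 10⁻¹⁵) = 1.038 × 10⁻²⁰ kg·m/s.
λ = h/p = 6.626 × 10⁻³⁴ / 1.038 × 10⁻²⁰ = 6.38 × 10⁻¹⁴ m = 63.8 fm.

λ = 63.8 fm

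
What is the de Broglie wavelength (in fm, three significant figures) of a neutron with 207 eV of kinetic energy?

λ = 1990 fm

KE = 207 eV = 3.316 × 10⁻¹⁷ J.
p = √(2mKE) = √(2 × 1.675 × 10⁻²⁷ × 3.316 × 10⁻¹⁷) = 3.333 × 10⁻²² kg·m/s.
λ = h/p = 6.626 × 10⁻³⁴ / 3.333 × 10⁻²² = 1.99 × 10⁻¹² m = 1990 fm.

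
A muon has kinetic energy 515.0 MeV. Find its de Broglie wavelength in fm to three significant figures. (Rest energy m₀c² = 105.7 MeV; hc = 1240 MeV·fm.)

Total energy E = KE + m₀c² = 515.0 + 105.7 = 620.7 MeV.
(pc)² = E² − (m₀c²)² = (620.7)² − (105.7)² = 3.741 × 10⁵ MeV², so pc = 611.6 MeV.
λ = hc/(pc) = 1240 MeV·fm / 611.6 MeV = 2.03 fm.

λ = 2.03 fm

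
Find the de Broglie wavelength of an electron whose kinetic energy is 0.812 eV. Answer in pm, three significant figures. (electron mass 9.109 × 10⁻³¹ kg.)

λ = 1360 pm

KE = 0.812 eV = 1.301 × 10⁻¹⁹ J.
p = √(2mKE) = √(2 × 9.109 × 10⁻³¹ × 1.301 × 10⁻¹⁹) = 4.868 × 10⁻²⁵ kg·m/s.
λ = h/p = 6.626 × 10⁻³⁴ / 4.868 × 10⁻²⁵ = 1.36 × 10⁻⁹ m = 1360 pm.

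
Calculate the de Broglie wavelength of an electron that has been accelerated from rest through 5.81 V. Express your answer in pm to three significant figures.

KE = eV = 1.602 × 10⁻¹⁹ × 5.810 = 9.308 × 10⁻¹⁹ J.
p = √(2mKE) = √(2 × 9.109 × 10⁻³¹ × 9.308 × 10⁻¹⁹) = 1.302 × 10⁻²⁴ kg·m/s.
λ = h/p = 6.626 × 10⁻³⁴ / 1.302 × 10⁻²⁴ = 5.09 × 10⁻¹⁰ m = 509 pm.

λ = 509 pm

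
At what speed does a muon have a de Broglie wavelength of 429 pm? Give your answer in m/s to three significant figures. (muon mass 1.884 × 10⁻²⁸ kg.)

v = 8200 m/s

p = h/λ = 6.626 × 10⁻³⁴ / 4.290 × 10⁻¹⁰ = 1.545 × 10⁻²⁴ kg·m/s.
v = p/m = 1.545 × 10⁻²⁴ / 1.884 × 10⁻²⁸ = 8.20 × 10³ m/s = 8200 m/s.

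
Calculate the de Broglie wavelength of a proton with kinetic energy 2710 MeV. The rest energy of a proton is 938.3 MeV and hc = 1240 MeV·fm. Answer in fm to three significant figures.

Total energy E = KE + m₀c² = 2710 + 938.3 = 3648.3 MeV.
(pc)² = E² − (m₀c²)² = (3648.3)² − (938.3)² = 1.243 × 10⁷ MeV², so pc = 3526 MeV.
λ = hc/(pc) = 1240 MeV·fm / 3526 MeV = 0.352 fm.

λ = 0.352 fm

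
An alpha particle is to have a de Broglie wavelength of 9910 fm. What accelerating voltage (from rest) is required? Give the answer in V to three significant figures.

p = h/λ = 6.626 × 10⁻³⁴ / 9.910 × 10⁻¹² = 6.686 × 10⁻²³ kg·m/s.
KE = p²/(2m) = 3.364 × 10⁻¹⁹ J.
V = KE/2e = 3.364 × 10⁻¹⁹ / (2 × 1.602 × 10⁻¹⁹) = 1.05 V.

V = 1.05 V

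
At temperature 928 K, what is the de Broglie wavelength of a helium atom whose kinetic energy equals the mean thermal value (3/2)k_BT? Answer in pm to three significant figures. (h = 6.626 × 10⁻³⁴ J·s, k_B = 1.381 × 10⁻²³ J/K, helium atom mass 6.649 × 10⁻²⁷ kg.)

λ = 41.4 pm

KE = (3/2)k_BT = 1.5 × 1.381 × 10⁻²³ × 928 = 1.922 × 10⁻²⁰ J.
p = √(2mKE) = √(2 × 6.649 × 10⁻²⁷ × 1.922 × 10⁻²⁰) = 1.599 × 10⁻²³ kg·m/s.
λ = h/p = 4.14 × 10⁻¹¹ m = 41.4 pm.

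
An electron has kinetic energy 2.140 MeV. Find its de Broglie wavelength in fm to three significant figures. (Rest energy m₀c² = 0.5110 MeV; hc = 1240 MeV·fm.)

Total energy E = KE + m₀c² = 2.140 + 0.5110 = 2.6510 MeV.
(pc)² = E² − (m₀c²)² = (2.6510)² − (0.5110)² = 6.767 MeV², so pc = 2.601 MeV.
λ = hc/(pc) = 1240 MeV·fm / 2.601 MeV = 477 fm.

λ = 477 fm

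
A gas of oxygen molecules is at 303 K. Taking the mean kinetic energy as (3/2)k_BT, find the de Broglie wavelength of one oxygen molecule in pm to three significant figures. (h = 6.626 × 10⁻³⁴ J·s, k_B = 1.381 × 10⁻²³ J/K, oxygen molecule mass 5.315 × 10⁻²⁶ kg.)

KE = (3/2)k_BT = 1.5 × 1.381 × 10⁻²³ × 303 = 6.277 × 10⁻²¹ J.
p = √(2mKE) = √(2 × 5.315 × 10⁻²⁶ × 6.277 × 10⁻²¹) = 2.583 × 10⁻²³ kg·m/s.
λ = h/p = 2.57 × 10⁻¹¹ m = 25.7 pm.

λ = 25.7 pm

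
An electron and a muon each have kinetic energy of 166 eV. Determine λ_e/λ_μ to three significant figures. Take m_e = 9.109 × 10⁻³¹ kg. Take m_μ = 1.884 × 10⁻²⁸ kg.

λ_e/λ_μ = 14.4

At fixed KE, p = √(2mKE) so λ = h/p ∝ 1/√m.
λ_e/λ_μ = √(m_μ/m_e) = √(1.884 × 10⁻²⁸/9.109 × 10⁻³¹) = √(206.8) = 14.4.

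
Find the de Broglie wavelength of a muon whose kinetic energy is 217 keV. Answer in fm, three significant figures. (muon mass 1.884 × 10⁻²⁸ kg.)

λ = 183 fm

KE = 217 keV = 3.476 × 10⁻¹⁴ J.
p = √(2mKE) = √(2 × 1.884 × 10⁻²⁸ × 3.476 × 10⁻¹⁴) = 3.619 × 10⁻²¹ kg·m/s.
λ = h/p = 6.626 × 10⁻³⁴ / 3.619 × 10⁻²¹ = 1.83 × 10⁻¹³ m = 183 fm.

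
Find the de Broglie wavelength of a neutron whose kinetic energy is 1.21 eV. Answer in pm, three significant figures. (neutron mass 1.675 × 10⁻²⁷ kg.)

KE = 1.21 eV = 1.938 × 10⁻¹⁹ J.
p = √(2mKE) = √(2 × 1.675 × 10⁻²⁷ × 1.938 × 10⁻¹⁹) = 2.548 × 10⁻²³ kg·m/s.
λ = h/p = 6.626 × 10⁻³⁴ / 2.548 × 10⁻²³ = 2.60 × 10⁻¹¹ m = 26.0 pm.

λ = 26.0 pm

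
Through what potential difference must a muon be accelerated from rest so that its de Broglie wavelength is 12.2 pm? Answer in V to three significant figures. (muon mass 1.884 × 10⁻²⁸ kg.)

p = h/λ = 6.626 × 10⁻³⁴ / 1.220 × 10⁻¹¹ = 5.431 × 10⁻²³ kg·m/s.
KE = p²/(2m) = 7.828 × 10⁻¹⁸ J.
V = KE/e = 7.828 × 10⁻¹⁸ / (1.602 × 10⁻¹⁹) = 48.9 V.

V = 48.9 V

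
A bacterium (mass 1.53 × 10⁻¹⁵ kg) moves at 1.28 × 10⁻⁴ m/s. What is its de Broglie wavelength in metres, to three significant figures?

p = mv = 1.53 × 10⁻¹⁵ × 1.28 × 10⁻⁴ = 1.958 × 10⁻¹⁹ kg·m/s.
λ = h/p = 6.626 × 10⁻³⁴ / 1.958 × 10⁻¹⁹ = 3.38 × 10⁻¹⁵ m.

λ = 3.38 × 10⁻¹⁵ m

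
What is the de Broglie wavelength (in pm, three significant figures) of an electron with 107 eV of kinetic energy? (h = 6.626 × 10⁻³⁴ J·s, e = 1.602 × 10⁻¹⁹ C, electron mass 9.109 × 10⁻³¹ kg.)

λ = 119 pm

KE = 107 eV = 1.714 × 10⁻¹⁷ J.
p = √(2mKE) = √(2 × 9.109 × 10⁻³¹ × 1.714 × 10⁻¹⁷) = 5.588 × 10⁻²⁴ kg·m/s.
λ = h/p = 6.626 × 10⁻³⁴ / 5.588 × 10⁻²⁴ = 1.19 × 10⁻¹⁰ m = 119 pm.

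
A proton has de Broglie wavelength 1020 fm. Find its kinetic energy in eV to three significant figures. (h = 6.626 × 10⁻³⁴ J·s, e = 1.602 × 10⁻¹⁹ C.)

p = h/λ = 6.626 × 10⁻³⁴ / 1.020 × 10⁻¹² = 6.496 × 10⁻²² kg·m/s.
KE = p²/(2m) = (6.496 × 10⁻²²)² / (2 × 1.673 × 10⁻²⁷) = 1.261 × 10⁻¹⁶ J = 787 eV.

KE = 787 eV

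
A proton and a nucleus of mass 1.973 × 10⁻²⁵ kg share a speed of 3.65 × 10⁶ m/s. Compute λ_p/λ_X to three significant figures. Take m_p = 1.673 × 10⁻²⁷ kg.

λ_p/λ_X = 118

At fixed v, p = mv so λ = h/(mv) ∝ 1/m.
λ_p/λ_X = m_X/m_p = 1.973 × 10⁻²⁵/1.673 × 10⁻²⁷ = 118.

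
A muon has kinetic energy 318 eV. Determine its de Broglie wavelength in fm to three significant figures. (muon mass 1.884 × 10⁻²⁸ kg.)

λ = 4780 fm

KE = 318 eV = 5.094 × 10⁻¹⁷ J.
p = √(2mKE) = √(2 × 1.884 × 10⁻²⁸ × 5.094 × 10⁻¹⁷) = 1.385 × 10⁻²² kg·m/s.
λ = h/p = 6.626 × 10⁻³⁴ / 1.385 × 10⁻²² = 4.78 × 10⁻¹² m = 4780 fm.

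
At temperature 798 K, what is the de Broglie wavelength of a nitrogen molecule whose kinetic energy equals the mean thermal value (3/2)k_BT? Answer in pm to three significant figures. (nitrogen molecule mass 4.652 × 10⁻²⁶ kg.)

KE = (3/2)k_BT = 1.5 × 1.381 × 10⁻²³ × 798 = 1.653 × 10⁻²⁰ J.
p = √(2mKE) = √(2 × 4.652 × 10⁻²⁶ × 1.653 × 10⁻²⁰) = 3.922 × 10⁻²³ kg·m/s.
λ = h/p = 1.69 × 10⁻¹¹ m = 16.9 pm.

λ = 16.9 pm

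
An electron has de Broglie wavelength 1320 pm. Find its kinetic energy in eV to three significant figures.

KE = 0.863 eV

p = h/λ = 6.626 × 10⁻³⁴ / 1.320 × 10⁻⁹ = 5.020 × 10⁻²⁵ kg·m/s.
KE = p²/(2m) = (5.020 × 10⁻²⁵)² / (2 × 9.109 × 10⁻³¹) = 1.383 × 10⁻¹⁹ J = 0.863 eV.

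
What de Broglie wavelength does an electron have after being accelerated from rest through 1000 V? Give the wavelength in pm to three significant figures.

KE = eV = 1.602 × 10⁻¹⁹ × 1000 = 1.602 × 10⁻¹⁶ J.
p = √(2mKE) = √(2 × 9.109 × 10⁻³¹ × 1.602 × 10⁻¹⁶) = 1.708 × 10⁻²³ kg·m/s.
λ = h/p = 6.626 × 10⁻³⁴ / 1.708 × 10⁻²³ = 3.88 × 10⁻¹¹ m = 38.8 pm.

λ = 38.8 pm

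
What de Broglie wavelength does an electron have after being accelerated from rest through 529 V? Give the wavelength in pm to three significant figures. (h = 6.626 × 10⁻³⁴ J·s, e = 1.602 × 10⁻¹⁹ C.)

KE = eV = 1.602 × 10⁻¹⁹ × 529.0 = 8.475 × 10⁻¹⁷ J.
p = √(2mKE) = √(2 × 9.109 × 10⁻³¹ × 8.475 × 10⁻¹⁷) = 1.243 × 10⁻²³ kg·m/s.
λ = h/p = 6.626 × 10⁻³⁴ / 1.243 × 10⁻²³ = 5.33 × 10⁻¹¹ m = 53.3 pm.

λ = 53.3 pm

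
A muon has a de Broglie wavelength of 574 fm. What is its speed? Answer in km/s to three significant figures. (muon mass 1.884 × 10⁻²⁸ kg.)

v = 6130 km/s

p = h/λ = 6.626 × 10⁻³⁴ / 5.740 × 10⁻¹³ = 1.154 × 10⁻²¹ kg·m/s.
v = p/m = 1.154 × 10⁻²¹ / 1.884 × 10⁻²⁸ = 6.13 × 10⁶ m/s = 6130 km/s.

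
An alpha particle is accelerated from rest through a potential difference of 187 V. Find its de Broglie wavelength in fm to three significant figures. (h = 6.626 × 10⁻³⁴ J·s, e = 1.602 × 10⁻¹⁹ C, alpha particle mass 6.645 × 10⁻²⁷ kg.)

KE = 2eV = 2 × 1.602 × 10⁻¹⁹ × 187.0 = 5.991 × 10⁻¹⁷ J.
p = √(2mKE) = √(2 × 6.645 × 10⁻²⁷ × 5.991 × 10⁻¹⁷) = 8.923 × 10⁻²² kg·m/s.
λ = h/p = 6.626 × 10⁻³⁴ / 8.923 × 10⁻²² = 7.43 × 10⁻¹³ m = 743 fm.

λ = 743 fm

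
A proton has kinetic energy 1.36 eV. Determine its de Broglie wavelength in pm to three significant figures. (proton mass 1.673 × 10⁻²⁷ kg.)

KE = 1.36 eV = 2.179 × 10⁻¹⁹ J.
p = √(2mKE) = √(2 × 1.673 × 10⁻²⁷ × 2.179 × 10⁻¹⁹) = 2.700 × 10⁻²³ kg·m/s.
λ = h/p = 6.626 × 10⁻³⁴ / 2.700 × 10⁻²³ = 2.45 × 10⁻¹¹ m = 24.5 pm.

λ = 24.5 pm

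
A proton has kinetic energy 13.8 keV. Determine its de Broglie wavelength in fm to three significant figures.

KE = 13.8 keV = 2.211 × 10⁻¹⁵ J.
p = √(2mKE) = √(2 × 1.673 × 10⁻²⁷ × 2.211 × 10⁻¹⁵) = 2.720 × 10⁻²¹ kg·m/s.
λ = h/p = 6.626 × 10⁻³⁴ / 2.720 × 10⁻²¹ = 2.44 × 10⁻¹³ m = 244 fm.

λ = 244 fm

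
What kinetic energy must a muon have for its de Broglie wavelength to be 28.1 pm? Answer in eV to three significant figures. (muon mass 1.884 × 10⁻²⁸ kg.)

p = h/λ = 6.626 × 10⁻³⁴ / 2.810 × 10⁻¹¹ = 2.358 × 10⁻²³ kg·m/s.
KE = p²/(2m) = (2.358 × 10⁻²³)² / (2 × 1.884 × 10⁻²⁸) = 1.476 × 10⁻¹⁸ J = 9.21 eV.

KE = 9.21 eV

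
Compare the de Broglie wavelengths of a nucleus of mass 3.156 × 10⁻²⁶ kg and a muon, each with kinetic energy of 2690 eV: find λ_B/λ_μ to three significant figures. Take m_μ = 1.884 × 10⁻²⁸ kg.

At fixed KE, p = √(2mKE) so λ = h/p ∝ 1/√m.
λ_B/λ_μ = √(m_μ/m_B) = √(1.884 × 10⁻²⁸/3.156 × 10⁻²⁶) = √(5.970 × 10⁻³) = 0.0773.

λ_B/λ_μ = 0.0773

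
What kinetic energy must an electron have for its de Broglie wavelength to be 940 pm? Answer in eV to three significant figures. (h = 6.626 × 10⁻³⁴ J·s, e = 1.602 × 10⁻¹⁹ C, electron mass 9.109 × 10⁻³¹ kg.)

p = h/λ = 6.626 × 10⁻³⁴ / 9.400 × 10⁻¹⁰ = 7.049 × 10⁻²⁵ kg·m/s.
KE = p²/(2m) = (7.049 × 10⁻²⁵)² / (2 × 9.109 × 10⁻³¹) = 2.727 × 10⁻¹⁹ J = 1.70 eV.

KE = 1.70 eV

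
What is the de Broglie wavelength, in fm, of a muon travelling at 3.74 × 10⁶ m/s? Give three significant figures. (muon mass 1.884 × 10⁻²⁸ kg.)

λ = 940 fm

p = mv = 1.884 × 10⁻²⁸ × 3.74 × 10⁶ = 7.046 × 10⁻²² kg·m/s.
λ = h/p = 6.626 × 10⁻³⁴ / 7.046 × 10⁻²² = 9.40 × 10⁻¹³ m = 940 fm.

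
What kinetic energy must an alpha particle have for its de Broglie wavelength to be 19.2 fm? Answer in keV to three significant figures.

p = h/λ = 6.626 × 10⁻³⁴ / 1.920 × 10⁻¹⁴ = 3.451 × 10⁻²⁰ kg·m/s.
KE = p²/(2m) = (3.451 × 10⁻²⁰)² / (2 × 6.645 × 10⁻²⁷) = 8.961 × 10⁻¹⁴ J = 559 keV.

KE = 559 keV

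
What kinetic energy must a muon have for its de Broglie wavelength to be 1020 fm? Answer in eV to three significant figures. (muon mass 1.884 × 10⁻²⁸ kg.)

KE = 6990 eV

p = h/λ = 6.626 × 10⁻³⁴ / 1.020 × 10⁻¹² = 6.496 × 10⁻²² kg·m/s.
KE = p²/(2m) = (6.496 × 10⁻²²)² / (2 × 1.884 × 10⁻²⁸) = 1.120 × 10⁻¹⁵ J = 6990 eV.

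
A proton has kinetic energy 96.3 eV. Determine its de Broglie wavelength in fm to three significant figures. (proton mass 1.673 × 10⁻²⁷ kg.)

λ = 2920 fm

KE = 96.3 eV = 1.543 × 10⁻¹⁷ J.
p = √(2mKE) = √(2 × 1.673 × 10⁻²⁷ × 1.543 × 10⁻¹⁷) = 2.272 × 10⁻²² kg·m/s.
λ = h/p = 6.626 × 10⁻³⁴ / 2.272 × 10⁻²² = 2.92 × 10⁻¹² m = 2920 fm.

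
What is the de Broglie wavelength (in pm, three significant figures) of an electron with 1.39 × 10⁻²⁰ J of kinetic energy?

λ = 4160 pm

p = √(2mKE) = √(2 × 9.109 × 10⁻³¹ × 1.390 × 10⁻²⁰) = 1.591 × 10⁻²⁵ kg·m/s.
λ = h/p = 6.626 × 10⁻³⁴ / 1.591 × 10⁻²⁵ = 4.16 × 10⁻⁹ m = 4160 pm.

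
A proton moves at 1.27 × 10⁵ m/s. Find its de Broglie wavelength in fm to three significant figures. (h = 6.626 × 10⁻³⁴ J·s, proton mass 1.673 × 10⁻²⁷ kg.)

p = mv = 1.673 × 10⁻²⁷ × 1.27 × 10⁵ = 2.125 × 10⁻²² kg·m/s.
λ = h/p = 6.626 × 10⁻³⁴ / 2.125 × 10⁻²² = 3.12 × 10⁻¹² m = 3120 fm.

λ = 3120 fm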